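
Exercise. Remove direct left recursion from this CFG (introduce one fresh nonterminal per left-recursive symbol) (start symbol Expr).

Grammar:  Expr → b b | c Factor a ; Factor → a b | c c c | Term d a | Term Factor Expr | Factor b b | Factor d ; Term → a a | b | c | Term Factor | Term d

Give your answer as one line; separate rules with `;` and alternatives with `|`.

Expr → b b | c Factor a; Factor → a b Factor1 | c c c Factor1 | Term d a Factor1 | Term Factor Expr Factor1; Term → a a Term1 | b Term1 | c Term1; Factor1 → b b Factor1 | d Factor1 | epsilon; Term1 → Factor Term1 | d Term1 | epsilon

Directly left-recursive nonterminals: Factor, Term.
For Factor: α = {b b, d}, β = {a b, c c c, Term d a, Term Factor Expr}. Rewrite as Factor → β Factor1 and Factor1 → α Factor1 | ε.
For Term: α = {Factor, d}, β = {a a, b, c}. Rewrite as Term → β Term1 and Term1 → α Term1 | ε.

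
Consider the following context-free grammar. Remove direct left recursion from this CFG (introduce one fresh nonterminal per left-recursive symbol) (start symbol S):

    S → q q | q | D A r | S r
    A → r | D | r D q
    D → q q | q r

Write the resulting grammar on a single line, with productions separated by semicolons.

S → q q S' | q S' | D A r S'; A → r | D | r D q; D → q q | q r; S' → r S' | ε

S is directly left-recursive.
For S: α = {r}, β = {q q, q, D A r}. Rewrite as S → β S' and S' → α S' | ε.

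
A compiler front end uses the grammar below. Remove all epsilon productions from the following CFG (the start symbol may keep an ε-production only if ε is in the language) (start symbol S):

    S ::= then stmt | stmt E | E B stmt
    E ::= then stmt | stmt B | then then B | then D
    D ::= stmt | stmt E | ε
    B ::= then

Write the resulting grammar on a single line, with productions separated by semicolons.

Nullable set = {D}.
ε ∉ L(G), so no ε-production is kept.
Expand every rule over subsets of its nullable positions: E → then D gives then D | then.

S ::= then stmt | stmt E | E B stmt; E ::= then stmt | stmt B | then then B | then D | then; D ::= stmt | stmt E; B ::= then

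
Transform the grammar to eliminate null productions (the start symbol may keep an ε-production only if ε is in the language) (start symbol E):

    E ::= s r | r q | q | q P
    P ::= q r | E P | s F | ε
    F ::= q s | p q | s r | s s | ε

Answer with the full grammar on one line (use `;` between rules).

Nullable set = {F, P}.
ε ∉ L(G), so no ε-production is kept.
Expand every rule over subsets of its nullable positions: P → E P gives E P | E. P → s F gives s F | s.

E ::= s r | r q | q | q P; P ::= q r | E P | E | s F | s; F ::= q s | p q | s r | s s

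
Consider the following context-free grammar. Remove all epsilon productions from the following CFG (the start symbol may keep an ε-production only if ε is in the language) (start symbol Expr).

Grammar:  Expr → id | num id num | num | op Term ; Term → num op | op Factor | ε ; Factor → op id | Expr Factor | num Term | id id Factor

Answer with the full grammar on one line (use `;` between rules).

The nullable symbols are {Term}.
ε ∉ L(G), so no ε-production is kept.
Add the nullable-subset variants: Expr → op Term gives op Term | op. Factor → num Term gives num Term | num.

Expr → id | num id num | num | op Term | op; Term → num op | op Factor; Factor → op id | Expr Factor | num Term | num | id id Factor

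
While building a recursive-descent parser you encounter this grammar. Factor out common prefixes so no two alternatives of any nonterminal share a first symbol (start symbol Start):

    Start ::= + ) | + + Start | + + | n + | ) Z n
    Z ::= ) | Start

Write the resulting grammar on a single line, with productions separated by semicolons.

Start has alternatives sharing prefix '+': factor to Start → + Start1 with Start1 → ) | + Start | +.
Start1 has alternatives sharing prefix '+': factor to Start1 → + Start11 with Start11 → Start | ε.

Start ::= n + | ) Z n | + Start1; Z ::= ) | Start; Start1 ::= ) | + Start11; Start11 ::= Start | ε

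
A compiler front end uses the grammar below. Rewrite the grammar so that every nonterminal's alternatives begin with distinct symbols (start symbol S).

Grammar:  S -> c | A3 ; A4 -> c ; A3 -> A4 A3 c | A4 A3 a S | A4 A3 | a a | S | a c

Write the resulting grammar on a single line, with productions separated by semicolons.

A3 has alternatives sharing prefix 'A4 A3': factor to A3 → A4 A3 A3' with A3' → c | a S | ε.
A3 has alternatives sharing prefix 'a': factor to A3 → a A3'' with A3'' → a | c.

S -> c | A3; A4 -> c; A3 -> S | A4 A3 A3' | a A3''; A3' -> c | a S | ε; A3'' -> a | c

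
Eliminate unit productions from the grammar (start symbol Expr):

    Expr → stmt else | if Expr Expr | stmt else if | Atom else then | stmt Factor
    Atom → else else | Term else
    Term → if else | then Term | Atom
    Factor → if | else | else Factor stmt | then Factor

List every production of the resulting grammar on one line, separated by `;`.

Expr → stmt else | if Expr Expr | stmt else if | Atom else then | stmt Factor; Atom → else else | Term else; Term → if else | then Term | else else | Term else; Factor → if | else | else Factor stmt | then Factor

Unit pairs: Term ⇒* {Atom}.
For each unit pair (A, B), copy every non-unit production of B to A, then drop all unit productions.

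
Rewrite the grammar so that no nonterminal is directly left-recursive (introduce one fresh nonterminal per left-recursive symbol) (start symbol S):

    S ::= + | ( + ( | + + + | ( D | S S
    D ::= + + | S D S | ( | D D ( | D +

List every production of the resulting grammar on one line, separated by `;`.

S, D are directly left-recursive.
For S: α = {S}, β = {+, ( + (, + + +, ( D}. Rewrite as S → β S' and S' → α S' | ε.
For D: α = {D (, +}, β = {+ +, S D S, (}. Rewrite as D → β D' and D' → α D' | ε.

S ::= + S' | ( + ( S' | + + + S' | ( D S'; D ::= + + D' | S D S D' | ( D'; S' ::= S S' | ε; D' ::= D ( D' | + D' | ε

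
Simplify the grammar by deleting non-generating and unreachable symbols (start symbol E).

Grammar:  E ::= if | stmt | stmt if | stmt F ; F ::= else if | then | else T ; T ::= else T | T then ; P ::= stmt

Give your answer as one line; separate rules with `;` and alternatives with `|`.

Generating nonterminals: {E, F, P}.
Reachable from E after that: {E, F}.
Removed useless symbols: {P, T} and every production mentioning them.

E ::= if | stmt | stmt if | stmt F; F ::= else if | then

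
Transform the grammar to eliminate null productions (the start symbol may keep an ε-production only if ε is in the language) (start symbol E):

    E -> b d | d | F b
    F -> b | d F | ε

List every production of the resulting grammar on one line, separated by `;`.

Nullable nonterminals: {F}.
ε ∉ L(G), so no ε-production is kept.
Add the nullable-subset variants: E → F b gives F b | b. F → d F gives d F | d.

E -> b d | d | F b | b; F -> b | d F | d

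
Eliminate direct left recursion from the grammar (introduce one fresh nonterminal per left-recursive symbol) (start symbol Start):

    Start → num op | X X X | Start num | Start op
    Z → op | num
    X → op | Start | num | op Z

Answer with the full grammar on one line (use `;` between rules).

Start → num op Start1 | X X X Start1; Z → op | num; X → op | Start | num | op Z; Start1 → num Start1 | op Start1 | eps

Left recursion appears on Start.
For Start: α = {num, op}, β = {num op, X X X}. Rewrite as Start → β Start1 and Start1 → α Start1 | ε.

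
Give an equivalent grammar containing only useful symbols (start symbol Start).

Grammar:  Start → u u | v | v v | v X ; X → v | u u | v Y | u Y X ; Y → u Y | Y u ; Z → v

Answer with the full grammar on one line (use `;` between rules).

Start → u u | v | v v | v X; X → v | u u

Generating nonterminals: {Start, X, Z}.
Reachable from Start after that: {Start, X}.
Removed useless symbols: {Y, Z} and every production mentioning them.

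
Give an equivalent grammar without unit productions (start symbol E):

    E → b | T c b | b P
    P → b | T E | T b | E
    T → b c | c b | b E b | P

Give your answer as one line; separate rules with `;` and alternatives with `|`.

Unit pairs: P ⇒* {E}; T ⇒* {E, P}.
Replace each nonterminal's rules with the union of the non-unit rules of every nonterminal it unit-derives.

E → b | T c b | b P; P → b | T c b | b P | T E | T b; T → b | T c b | b P | T E | T b | b c | c b | b E b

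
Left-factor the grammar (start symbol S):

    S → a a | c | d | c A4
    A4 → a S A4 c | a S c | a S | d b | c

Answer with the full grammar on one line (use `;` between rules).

S has alternatives sharing prefix 'c': factor to S → c S' with S' → ε | A4.
A4 has alternatives sharing prefix 'a S': factor to A4 → a S A4' with A4' → A4 c | c | ε.

S → a a | d | c S'; A4 → d b | c | a S A4'; S' → ε | A4; A4' → A4 c | c | ε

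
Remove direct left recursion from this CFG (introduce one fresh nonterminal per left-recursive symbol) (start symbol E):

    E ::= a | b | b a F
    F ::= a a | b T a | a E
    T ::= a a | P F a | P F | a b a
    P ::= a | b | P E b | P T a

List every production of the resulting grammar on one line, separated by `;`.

E ::= a | b | b a F; F ::= a a | b T a | a E; T ::= a a | P F a | P F | a b a; P ::= a P' | b P'; P' ::= E b P' | T a P' | eps

P is directly left-recursive.
For P: α = {E b, T a}, β = {a, b}. Rewrite as P → β P' and P' → α P' | ε.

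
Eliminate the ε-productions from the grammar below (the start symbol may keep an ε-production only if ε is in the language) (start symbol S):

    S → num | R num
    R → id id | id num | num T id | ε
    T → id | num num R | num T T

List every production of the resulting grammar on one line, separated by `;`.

S → num | R num; R → id id | id num | num T id; T → id | num num R | num num | num T T

Nullable set = {R}.
ε ∉ L(G), so no ε-production is kept.
Expand every rule over subsets of its nullable positions: T → num num R gives num num R | num num.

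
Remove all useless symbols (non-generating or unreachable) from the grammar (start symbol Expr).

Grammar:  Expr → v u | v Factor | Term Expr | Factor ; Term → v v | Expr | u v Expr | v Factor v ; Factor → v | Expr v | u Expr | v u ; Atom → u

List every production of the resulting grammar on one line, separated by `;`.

Expr → v u | v Factor | Term Expr | Factor; Term → v v | Expr | u v Expr | v Factor v; Factor → v | Expr v | u Expr | v u

Generating nonterminals: {Atom, Expr, Factor, Term}.
Reachable from Expr after that: {Expr, Factor, Term}.
Removed useless symbols: {Atom} and every production mentioning them.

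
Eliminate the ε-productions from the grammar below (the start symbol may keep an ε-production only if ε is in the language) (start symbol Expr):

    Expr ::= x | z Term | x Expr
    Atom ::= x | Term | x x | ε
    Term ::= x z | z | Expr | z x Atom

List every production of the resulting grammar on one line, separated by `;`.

Expr ::= x | z Term | x Expr; Atom ::= x | Term | x x; Term ::= x z | z | Expr | z x Atom | z x

The nullable symbols are {Atom}.
ε ∉ L(G), so no ε-production is kept.
Expand every rule over subsets of its nullable positions: Term → z x Atom gives z x Atom | z x.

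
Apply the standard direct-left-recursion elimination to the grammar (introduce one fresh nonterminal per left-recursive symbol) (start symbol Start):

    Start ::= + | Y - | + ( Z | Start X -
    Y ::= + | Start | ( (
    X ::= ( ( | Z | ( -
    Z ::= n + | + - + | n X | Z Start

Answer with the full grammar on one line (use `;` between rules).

Left recursion appears on Start, Z.
For Start: α = {X -}, β = {+, Y -, + ( Z}. Rewrite as Start → β Start1 and Start1 → α Start1 | ε.
For Z: α = {Start}, β = {n +, + - +, n X}. Rewrite as Z → β Z1 and Z1 → α Z1 | ε.

Start ::= + Start1 | Y - Start1 | + ( Z Start1; Y ::= + | Start | ( (; X ::= ( ( | Z | ( -; Z ::= n + Z1 | + - + Z1 | n X Z1; Start1 ::= X - Start1 | ε; Z1 ::= Start Z1 | ε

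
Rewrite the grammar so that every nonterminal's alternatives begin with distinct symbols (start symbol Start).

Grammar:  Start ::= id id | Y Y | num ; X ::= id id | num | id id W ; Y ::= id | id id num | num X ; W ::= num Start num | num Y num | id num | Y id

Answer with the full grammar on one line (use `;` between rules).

X has alternatives sharing prefix 'id id': factor to X → id id X1 with X1 → ε | W.
Y has alternatives sharing prefix 'id': factor to Y → id Y1 with Y1 → ε | id num.
W has alternatives sharing prefix 'num': factor to W → num W1 with W1 → Start num | Y num.

Start ::= id id | Y Y | num; X ::= num | id id X1; Y ::= num X | id Y1; W ::= id num | Y id | num W1; X1 ::= epsilon | W; Y1 ::= epsilon | id num; W1 ::= Start num | Y num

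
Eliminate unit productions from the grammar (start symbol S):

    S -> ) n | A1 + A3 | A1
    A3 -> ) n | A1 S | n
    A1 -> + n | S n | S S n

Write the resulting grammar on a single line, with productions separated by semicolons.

S -> + n | S n | S S n | ) n | A1 + A3; A3 -> ) n | A1 S | n; A1 -> + n | S n | S S n

Unit pairs: S ⇒* {A1}.
For every A with A ⇒* B via unit rules, add B's non-unit alternatives to A; then delete every rule of the form X → Y.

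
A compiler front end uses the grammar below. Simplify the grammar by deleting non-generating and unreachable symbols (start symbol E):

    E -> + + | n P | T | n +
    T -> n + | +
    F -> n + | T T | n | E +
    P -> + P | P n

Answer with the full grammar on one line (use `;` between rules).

Generating nonterminals: {E, F, T}.
Reachable from E after that: {E, T}.
Removed useless symbols: {F, P} and every production mentioning them.

E -> + + | T | n +; T -> n + | +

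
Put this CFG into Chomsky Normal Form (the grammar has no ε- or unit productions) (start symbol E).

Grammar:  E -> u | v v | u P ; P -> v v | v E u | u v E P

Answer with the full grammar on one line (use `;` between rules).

Introduce a nonterminal for each terminal appearing in a rule of length ≥ 2: X1 → v, X2 → u.
Binarize each right-hand side of length ≥ 3 by chaining fresh nonterminals (Y1, Y2, …): affected rules were P → X1 E X2; P → X2 X1 E P.

E -> u | X1 X1 | X2 P; P -> X1 X1 | X1 Y1 | X2 Y2; X1 -> v; X2 -> u; Y1 -> E X2; Y2 -> X1 Y3; Y3 -> E P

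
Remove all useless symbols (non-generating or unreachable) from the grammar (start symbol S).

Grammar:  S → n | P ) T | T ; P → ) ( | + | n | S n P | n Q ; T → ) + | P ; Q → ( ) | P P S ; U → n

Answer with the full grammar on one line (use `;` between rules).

S → n | P ) T | T; P → ) ( | + | n | S n P | n Q; T → ) + | P; Q → ( ) | P P S

Generating nonterminals: {P, Q, S, T, U}.
Reachable from S after that: {P, Q, S, T}.
Removed useless symbols: {U} and every production mentioning them.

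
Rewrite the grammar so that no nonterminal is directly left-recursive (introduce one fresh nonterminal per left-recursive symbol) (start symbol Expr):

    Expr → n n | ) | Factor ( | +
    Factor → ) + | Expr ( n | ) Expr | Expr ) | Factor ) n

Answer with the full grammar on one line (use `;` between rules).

Factor is directly left-recursive.
For Factor: α = {) n}, β = {) +, Expr ( n, ) Expr, Expr )}. Rewrite as Factor → β Factor1 and Factor1 → α Factor1 | ε.

Expr → n n | ) | Factor ( | +; Factor → ) + Factor1 | Expr ( n Factor1 | ) Expr Factor1 | Expr ) Factor1; Factor1 → ) n Factor1 | ε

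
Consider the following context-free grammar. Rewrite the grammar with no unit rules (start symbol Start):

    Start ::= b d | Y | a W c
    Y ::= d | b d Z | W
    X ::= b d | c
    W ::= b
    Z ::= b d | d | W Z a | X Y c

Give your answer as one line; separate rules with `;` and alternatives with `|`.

Unit pairs: Start ⇒* {W, Y}; Y ⇒* {W}.
For each unit pair (A, B), copy every non-unit production of B to A, then drop all unit productions.

Start ::= b d | a W c | b | d | b d Z; Y ::= b | d | b d Z; X ::= b d | c; W ::= b; Z ::= b d | d | W Z a | X Y c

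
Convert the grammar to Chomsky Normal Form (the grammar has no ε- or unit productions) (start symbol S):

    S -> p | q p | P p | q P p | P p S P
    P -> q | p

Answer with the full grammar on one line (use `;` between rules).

S -> p | X1 X2 | P X2 | X1 Y1 | P Y2; P -> q | p; X1 -> q; X2 -> p; Y1 -> P X2; Y2 -> X2 Y3; Y3 -> S P

Introduce a nonterminal for each terminal appearing in a rule of length ≥ 2: X1 → q, X2 → p.
Binarize each right-hand side of length ≥ 3 by chaining fresh nonterminals (Y1, Y2, …): affected rules were S → X1 P X2; S → P X2 S P.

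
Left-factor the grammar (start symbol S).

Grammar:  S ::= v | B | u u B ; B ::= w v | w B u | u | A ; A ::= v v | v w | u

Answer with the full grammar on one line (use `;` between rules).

B has alternatives sharing prefix 'w': factor to B → w B' with B' → v | B u.
A has alternatives sharing prefix 'v': factor to A → v A' with A' → v | w.

S ::= v | B | u u B; B ::= u | A | w B'; A ::= u | v A'; B' ::= v | B u; A' ::= v | w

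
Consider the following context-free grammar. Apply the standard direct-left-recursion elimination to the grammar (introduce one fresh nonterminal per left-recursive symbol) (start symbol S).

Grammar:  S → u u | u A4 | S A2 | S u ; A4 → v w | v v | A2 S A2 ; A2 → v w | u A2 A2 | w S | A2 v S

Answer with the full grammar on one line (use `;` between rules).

Directly left-recursive nonterminals: S, A2.
For S: α = {A2, u}, β = {u u, u A4}. Rewrite as S → β S' and S' → α S' | ε.
For A2: α = {v S}, β = {v w, u A2 A2, w S}. Rewrite as A2 → β A2' and A2' → α A2' | ε.

S → u u S' | u A4 S'; A4 → v w | v v | A2 S A2; A2 → v w A2' | u A2 A2 A2' | w S A2'; S' → A2 S' | u S' | epsilon; A2' → v S A2' | epsilon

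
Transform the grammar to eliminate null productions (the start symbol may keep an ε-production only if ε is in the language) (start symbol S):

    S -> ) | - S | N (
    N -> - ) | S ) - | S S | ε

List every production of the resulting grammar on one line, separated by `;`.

Nullable nonterminals: {N}.
ε ∉ L(G), so no ε-production is kept.
For each production, add variants omitting each subset of nullable occurrences: S → N ( gives N ( | (.

S -> ) | - S | N ( | (; N -> - ) | S ) - | S S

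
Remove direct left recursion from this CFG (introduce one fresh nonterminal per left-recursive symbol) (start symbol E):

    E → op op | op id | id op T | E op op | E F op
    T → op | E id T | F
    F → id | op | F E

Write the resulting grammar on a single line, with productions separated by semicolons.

E, F are directly left-recursive.
For E: α = {op op, F op}, β = {op op, op id, id op T}. Rewrite as E → β E' and E' → α E' | ε.
For F: α = {E}, β = {id, op}. Rewrite as F → β F' and F' → α F' | ε.

E → op op E' | op id E' | id op T E'; T → op | E id T | F; F → id F' | op F'; E' → op op E' | F op E' | ε; F' → E F' | ε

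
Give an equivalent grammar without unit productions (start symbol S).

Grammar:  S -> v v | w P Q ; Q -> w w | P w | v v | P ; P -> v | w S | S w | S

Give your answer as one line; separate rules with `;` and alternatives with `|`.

S -> v v | w P Q; Q -> v v | w P Q | v | w S | S w | w w | P w; P -> v v | w P Q | v | w S | S w

Unit pairs: P ⇒* {S}; Q ⇒* {P, S}.
For each unit pair (A, B), copy every non-unit production of B to A, then drop all unit productions.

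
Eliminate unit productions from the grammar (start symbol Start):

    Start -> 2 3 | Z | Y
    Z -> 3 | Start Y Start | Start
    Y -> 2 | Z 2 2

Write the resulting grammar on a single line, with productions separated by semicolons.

Unit pairs: Start ⇒* {Y, Z}; Z ⇒* {Start, Y}.
Replace each nonterminal's rules with the union of the non-unit rules of every nonterminal it unit-derives.

Start -> 3 | Start Y Start | 2 3 | 2 | Z 2 2; Z -> 3 | Start Y Start | 2 3 | 2 | Z 2 2; Y -> 2 | Z 2 2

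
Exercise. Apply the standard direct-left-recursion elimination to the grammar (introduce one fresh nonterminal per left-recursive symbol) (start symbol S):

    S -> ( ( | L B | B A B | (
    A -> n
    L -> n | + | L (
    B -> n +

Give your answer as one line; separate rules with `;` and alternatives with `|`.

S -> ( ( | L B | B A B | (; A -> n; L -> n L' | + L'; B -> n +; L' -> ( L' | eps

L is directly left-recursive.
For L: α = {(}, β = {n, +}. Rewrite as L → β L' and L' → α L' | ε.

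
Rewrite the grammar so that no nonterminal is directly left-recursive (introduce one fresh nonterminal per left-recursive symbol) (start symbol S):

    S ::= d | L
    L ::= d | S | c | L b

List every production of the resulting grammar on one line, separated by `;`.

S ::= d | L; L ::= d L' | S L' | c L'; L' ::= b L' | ε

L is directly left-recursive.
For L: α = {b}, β = {d, S, c}. Rewrite as L → β L' and L' → α L' | ε.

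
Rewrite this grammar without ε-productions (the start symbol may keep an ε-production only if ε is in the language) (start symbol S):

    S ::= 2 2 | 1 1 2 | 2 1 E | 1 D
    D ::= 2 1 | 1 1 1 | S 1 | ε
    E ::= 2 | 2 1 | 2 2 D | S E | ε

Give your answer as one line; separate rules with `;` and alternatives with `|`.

Nullable nonterminals: {D, E}.
ε ∉ L(G), so no ε-production is kept.
Expand every rule over subsets of its nullable positions: S → 2 1 E gives 2 1 E | 2 1. S → 1 D gives 1 D | 1. E → 2 2 D gives 2 2 D | 2 2. E → S E gives S E | S.

S ::= 2 2 | 1 1 2 | 2 1 E | 2 1 | 1 D | 1; D ::= 2 1 | 1 1 1 | S 1; E ::= 2 | 2 1 | 2 2 D | 2 2 | S E | S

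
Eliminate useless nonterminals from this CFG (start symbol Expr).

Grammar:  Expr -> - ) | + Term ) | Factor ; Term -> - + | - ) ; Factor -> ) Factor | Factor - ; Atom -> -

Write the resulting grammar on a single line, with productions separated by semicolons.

Expr -> - ) | + Term ); Term -> - + | - )

Generating nonterminals: {Atom, Expr, Term}.
Reachable from Expr after that: {Expr, Term}.
Removed useless symbols: {Atom, Factor} and every production mentioning them.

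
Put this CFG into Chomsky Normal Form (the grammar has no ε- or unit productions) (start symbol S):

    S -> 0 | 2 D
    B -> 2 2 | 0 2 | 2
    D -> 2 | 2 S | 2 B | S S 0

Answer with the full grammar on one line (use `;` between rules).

S -> 0 | X1 D; B -> X1 X1 | X2 X1 | 2; D -> 2 | X1 S | X1 B | S Y1; X1 -> 2; X2 -> 0; Y1 -> S X2

Introduce a nonterminal for each terminal appearing in a rule of length ≥ 2: X1 → 2, X2 → 0.
Binarize each right-hand side of length ≥ 3 by chaining fresh nonterminals (Y1, Y2, …): affected rules were D → S S X2.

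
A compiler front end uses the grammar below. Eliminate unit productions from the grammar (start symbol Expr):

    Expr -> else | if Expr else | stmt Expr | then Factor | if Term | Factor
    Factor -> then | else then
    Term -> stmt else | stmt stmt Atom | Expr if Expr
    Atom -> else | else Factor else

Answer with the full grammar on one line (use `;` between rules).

Unit pairs: Expr ⇒* {Factor}.
For each unit pair (A, B), copy every non-unit production of B to A, then drop all unit productions.

Expr -> then | else then | else | if Expr else | stmt Expr | then Factor | if Term; Factor -> then | else then; Term -> stmt else | stmt stmt Atom | Expr if Expr; Atom -> else | else Factor else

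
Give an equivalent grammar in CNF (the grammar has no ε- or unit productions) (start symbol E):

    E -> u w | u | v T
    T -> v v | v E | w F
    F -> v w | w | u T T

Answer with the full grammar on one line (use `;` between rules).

Introduce a nonterminal for each terminal appearing in a rule of length ≥ 2: X1 → u, X2 → w, X3 → v.
Binarize each right-hand side of length ≥ 3 by chaining fresh nonterminals (Y1, Y2, …): affected rules were F → X1 T T.

E -> X1 X2 | u | X3 T; T -> X3 X3 | X3 E | X2 F; F -> X3 X2 | w | X1 Y1; X1 -> u; X2 -> w; X3 -> v; Y1 -> T T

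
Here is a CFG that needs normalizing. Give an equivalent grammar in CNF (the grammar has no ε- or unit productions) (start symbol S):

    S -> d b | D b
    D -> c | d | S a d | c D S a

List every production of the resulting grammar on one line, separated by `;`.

Introduce a nonterminal for each terminal appearing in a rule of length ≥ 2: X1 → d, X2 → b, X3 → a, X4 → c.
Binarize each right-hand side of length ≥ 3 by chaining fresh nonterminals (Y1, Y2, …): affected rules were D → S X3 X1; D → X4 D S X3.

S -> X1 X2 | D X2; D -> c | d | S Y1 | X4 Y2; X1 -> d; X2 -> b; X3 -> a; X4 -> c; Y1 -> X3 X1; Y2 -> D Y3; Y3 -> S X3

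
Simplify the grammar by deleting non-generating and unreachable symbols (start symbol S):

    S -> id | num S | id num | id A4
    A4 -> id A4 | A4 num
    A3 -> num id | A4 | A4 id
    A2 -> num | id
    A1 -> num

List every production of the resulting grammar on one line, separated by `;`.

S -> id | num S | id num

Generating nonterminals: {A1, A2, A3, S}.
Reachable from S after that: {S}.
Removed useless symbols: {A1, A2, A3, A4} and every production mentioning them.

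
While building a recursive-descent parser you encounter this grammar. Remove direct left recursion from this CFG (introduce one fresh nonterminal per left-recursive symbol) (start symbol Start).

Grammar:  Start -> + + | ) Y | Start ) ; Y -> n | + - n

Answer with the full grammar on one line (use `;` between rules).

Start -> + + Start1 | ) Y Start1; Y -> n | + - n; Start1 -> ) Start1 | ε

Start is directly left-recursive.
For Start: α = {)}, β = {+ +, ) Y}. Rewrite as Start → β Start1 and Start1 → α Start1 | ε.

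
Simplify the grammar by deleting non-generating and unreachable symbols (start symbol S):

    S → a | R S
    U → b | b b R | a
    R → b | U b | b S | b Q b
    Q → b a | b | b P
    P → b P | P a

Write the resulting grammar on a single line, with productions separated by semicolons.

S → a | R S; U → b | b b R | a; R → b | U b | b S | b Q b; Q → b a | b

Generating nonterminals: {Q, R, S, U}.
Reachable from S after that: {Q, R, S, U}.
Removed useless symbols: {P} and every production mentioning them.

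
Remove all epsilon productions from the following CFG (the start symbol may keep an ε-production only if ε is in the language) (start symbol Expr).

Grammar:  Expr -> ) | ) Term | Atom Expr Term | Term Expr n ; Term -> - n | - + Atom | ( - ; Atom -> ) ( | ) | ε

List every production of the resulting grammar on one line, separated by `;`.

Nullable nonterminals: {Atom}.
ε ∉ L(G), so no ε-production is kept.
Add the nullable-subset variants: Expr → Atom Expr Term gives Atom Expr Term | Expr Term. Term → - + Atom gives - + Atom | - +.

Expr -> ) | ) Term | Atom Expr Term | Expr Term | Term Expr n; Term -> - n | - + Atom | - + | ( -; Atom -> ) ( | )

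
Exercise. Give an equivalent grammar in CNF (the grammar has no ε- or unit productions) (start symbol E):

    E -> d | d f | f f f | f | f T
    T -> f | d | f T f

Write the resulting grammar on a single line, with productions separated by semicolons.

Introduce a nonterminal for each terminal appearing in a rule of length ≥ 2: X1 → d, X2 → f.
Binarize each right-hand side of length ≥ 3 by chaining fresh nonterminals (Y1, Y2, …): affected rules were E → X2 X2 X2; T → X2 T X2.

E -> d | X1 X2 | X2 Y1 | f | X2 T; T -> f | d | X2 Y2; X1 -> d; X2 -> f; Y1 -> X2 X2; Y2 -> T X2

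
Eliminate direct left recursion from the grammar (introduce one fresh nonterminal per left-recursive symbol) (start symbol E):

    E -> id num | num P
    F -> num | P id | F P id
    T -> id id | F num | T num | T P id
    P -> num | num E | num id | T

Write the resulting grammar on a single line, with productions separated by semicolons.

E -> id num | num P; F -> num F' | P id F'; T -> id id T' | F num T'; P -> num | num E | num id | T; F' -> P id F' | ε; T' -> num T' | P id T' | ε

Directly left-recursive nonterminals: F, T.
For F: α = {P id}, β = {num, P id}. Rewrite as F → β F' and F' → α F' | ε.
For T: α = {num, P id}, β = {id id, F num}. Rewrite as T → β T' and T' → α T' | ε.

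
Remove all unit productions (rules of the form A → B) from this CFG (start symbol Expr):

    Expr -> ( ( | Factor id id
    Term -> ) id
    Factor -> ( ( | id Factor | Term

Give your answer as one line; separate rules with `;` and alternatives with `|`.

Expr -> ( ( | Factor id id; Term -> ) id; Factor -> ) id | ( ( | id Factor

Unit pairs: Factor ⇒* {Term}.
For each unit pair (A, B), copy every non-unit production of B to A, then drop all unit productions.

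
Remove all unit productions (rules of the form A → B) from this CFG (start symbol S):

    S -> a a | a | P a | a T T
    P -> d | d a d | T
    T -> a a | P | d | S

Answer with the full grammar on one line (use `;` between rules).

S -> a a | a | P a | a T T; P -> a a | a | P a | a T T | d | d a d; T -> a a | a | P a | a T T | d | d a d

Unit pairs: P ⇒* {S, T}; T ⇒* {P, S}.
Replace each nonterminal's rules with the union of the non-unit rules of every nonterminal it unit-derives.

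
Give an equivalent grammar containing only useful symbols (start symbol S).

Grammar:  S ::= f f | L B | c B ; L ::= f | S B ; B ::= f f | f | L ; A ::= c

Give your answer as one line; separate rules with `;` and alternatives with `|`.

Generating nonterminals: {A, B, L, S}.
Reachable from S after that: {B, L, S}.
Removed useless symbols: {A} and every production mentioning them.

S ::= f f | L B | c B; L ::= f | S B; B ::= f f | f | L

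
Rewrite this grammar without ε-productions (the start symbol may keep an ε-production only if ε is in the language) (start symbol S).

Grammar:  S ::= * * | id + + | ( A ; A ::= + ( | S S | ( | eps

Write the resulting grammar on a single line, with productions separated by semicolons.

S ::= * * | id + + | ( A | (; A ::= + ( | S S | (

Nullable nonterminals: {A}.
ε ∉ L(G), so no ε-production is kept.
Expand every rule over subsets of its nullable positions: S → ( A gives ( A | (.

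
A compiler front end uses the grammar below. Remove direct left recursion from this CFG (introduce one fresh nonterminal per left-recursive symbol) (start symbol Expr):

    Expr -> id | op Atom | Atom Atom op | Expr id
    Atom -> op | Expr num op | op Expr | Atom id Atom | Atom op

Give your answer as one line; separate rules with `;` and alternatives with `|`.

Expr -> id Expr1 | op Atom Expr1 | Atom Atom op Expr1; Atom -> op Atom1 | Expr num op Atom1 | op Expr Atom1; Expr1 -> id Expr1 | epsilon; Atom1 -> id Atom Atom1 | op Atom1 | epsilon

Directly left-recursive nonterminals: Expr, Atom.
For Expr: α = {id}, β = {id, op Atom, Atom Atom op}. Rewrite as Expr → β Expr1 and Expr1 → α Expr1 | ε.
For Atom: α = {id Atom, op}, β = {op, Expr num op, op Expr}. Rewrite as Atom → β Atom1 and Atom1 → α Atom1 | ε.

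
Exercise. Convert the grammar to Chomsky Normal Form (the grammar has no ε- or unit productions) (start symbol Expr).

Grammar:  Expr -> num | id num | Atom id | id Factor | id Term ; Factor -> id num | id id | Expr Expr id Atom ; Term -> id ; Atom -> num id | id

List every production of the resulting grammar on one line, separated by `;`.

Expr -> num | X1 X2 | Atom X1 | X1 Factor | X1 Term; Factor -> X1 X2 | X1 X1 | Expr Y1; Term -> id; Atom -> X2 X1 | id; X1 -> id; X2 -> num; Y1 -> Expr Y2; Y2 -> X1 Atom

Introduce a nonterminal for each terminal appearing in a rule of length ≥ 2: X1 → id, X2 → num.
Binarize each right-hand side of length ≥ 3 by chaining fresh nonterminals (Y1, Y2, …): affected rules were Factor → Expr Expr X1 Atom.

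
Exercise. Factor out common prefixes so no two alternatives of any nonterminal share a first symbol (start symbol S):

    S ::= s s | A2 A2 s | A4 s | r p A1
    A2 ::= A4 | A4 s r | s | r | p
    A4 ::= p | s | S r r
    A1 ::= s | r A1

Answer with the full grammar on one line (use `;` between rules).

A2 has alternatives sharing prefix 'A4': factor to A2 → A4 A2' with A2' → ε | s r.

S ::= s s | A2 A2 s | A4 s | r p A1; A2 ::= s | r | p | A4 A2'; A4 ::= p | s | S r r; A1 ::= s | r A1; A2' ::= ε | s r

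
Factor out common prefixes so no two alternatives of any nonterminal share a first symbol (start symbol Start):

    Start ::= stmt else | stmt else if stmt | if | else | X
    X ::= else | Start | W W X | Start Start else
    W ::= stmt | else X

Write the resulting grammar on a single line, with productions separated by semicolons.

Start ::= if | else | X | stmt else Start1; X ::= else | W W X | Start X1; W ::= stmt | else X; Start1 ::= ε | if stmt; X1 ::= ε | Start else

Start has alternatives sharing prefix 'stmt else': factor to Start → stmt else Start1 with Start1 → ε | if stmt.
X has alternatives sharing prefix 'Start': factor to X → Start X1 with X1 → ε | Start else.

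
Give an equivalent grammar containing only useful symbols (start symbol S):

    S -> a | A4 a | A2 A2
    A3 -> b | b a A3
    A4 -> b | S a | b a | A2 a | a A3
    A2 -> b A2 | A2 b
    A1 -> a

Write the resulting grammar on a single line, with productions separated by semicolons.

Generating nonterminals: {A1, A3, A4, S}.
Reachable from S after that: {A3, A4, S}.
Removed useless symbols: {A1, A2} and every production mentioning them.

S -> a | A4 a; A3 -> b | b a A3; A4 -> b | S a | b a | a A3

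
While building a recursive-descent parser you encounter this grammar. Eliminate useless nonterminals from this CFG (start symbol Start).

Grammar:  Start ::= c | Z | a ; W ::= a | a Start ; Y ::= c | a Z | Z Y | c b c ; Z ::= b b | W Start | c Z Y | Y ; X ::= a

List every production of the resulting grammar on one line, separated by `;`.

Start ::= c | Z | a; W ::= a | a Start; Y ::= c | a Z | Z Y | c b c; Z ::= b b | W Start | c Z Y | Y

Generating nonterminals: {Start, W, X, Y, Z}.
Reachable from Start after that: {Start, W, Y, Z}.
Removed useless symbols: {X} and every production mentioning them.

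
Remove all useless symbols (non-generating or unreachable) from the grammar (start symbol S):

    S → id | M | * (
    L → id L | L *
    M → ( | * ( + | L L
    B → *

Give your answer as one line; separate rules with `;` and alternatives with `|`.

S → id | M | * (; M → ( | * ( +

Generating nonterminals: {B, M, S}.
Reachable from S after that: {M, S}.
Removed useless symbols: {B, L} and every production mentioning them.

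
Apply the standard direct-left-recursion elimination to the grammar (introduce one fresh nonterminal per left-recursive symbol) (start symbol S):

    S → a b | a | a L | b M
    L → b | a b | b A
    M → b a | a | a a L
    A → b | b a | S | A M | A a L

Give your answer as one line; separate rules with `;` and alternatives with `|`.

A is directly left-recursive.
For A: α = {M, a L}, β = {b, b a, S}. Rewrite as A → β A' and A' → α A' | ε.

S → a b | a | a L | b M; L → b | a b | b A; M → b a | a | a a L; A → b A' | b a A' | S A'; A' → M A' | a L A' | epsilon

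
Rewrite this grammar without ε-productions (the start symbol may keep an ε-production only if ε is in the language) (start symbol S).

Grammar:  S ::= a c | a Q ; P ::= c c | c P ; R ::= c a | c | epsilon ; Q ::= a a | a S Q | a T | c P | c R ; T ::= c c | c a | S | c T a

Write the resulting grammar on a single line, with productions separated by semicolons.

Nullable set = {R}.
ε ∉ L(G), so no ε-production is kept.
Add the nullable-subset variants: Q → c R gives c R | c.

S ::= a c | a Q; P ::= c c | c P; R ::= c a | c; Q ::= a a | a S Q | a T | c P | c R | c; T ::= c c | c a | S | c T a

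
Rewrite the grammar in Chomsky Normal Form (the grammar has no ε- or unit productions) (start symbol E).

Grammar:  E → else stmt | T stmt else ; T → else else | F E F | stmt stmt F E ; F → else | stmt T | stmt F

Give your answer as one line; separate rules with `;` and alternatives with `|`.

Introduce a nonterminal for each terminal appearing in a rule of length ≥ 2: X1 → else, X2 → stmt.
Binarize each right-hand side of length ≥ 3 by chaining fresh nonterminals (Y1, Y2, …): affected rules were E → T X2 X1; T → F E F; T → X2 X2 F E.

E → X1 X2 | T Y1; T → X1 X1 | F Y2 | X2 Y3; F → else | X2 T | X2 F; X1 → else; X2 → stmt; Y1 → X2 X1; Y2 → E F; Y3 → X2 Y4; Y4 → F E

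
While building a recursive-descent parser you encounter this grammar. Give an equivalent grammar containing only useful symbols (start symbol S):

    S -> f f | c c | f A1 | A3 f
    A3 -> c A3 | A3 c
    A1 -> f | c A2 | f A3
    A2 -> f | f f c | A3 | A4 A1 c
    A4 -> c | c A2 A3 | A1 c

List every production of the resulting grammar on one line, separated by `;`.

S -> f f | c c | f A1; A1 -> f | c A2; A2 -> f | f f c | A4 A1 c; A4 -> c | A1 c

Generating nonterminals: {A1, A2, A4, S}.
Reachable from S after that: {A1, A2, A4, S}.
Removed useless symbols: {A3} and every production mentioning them.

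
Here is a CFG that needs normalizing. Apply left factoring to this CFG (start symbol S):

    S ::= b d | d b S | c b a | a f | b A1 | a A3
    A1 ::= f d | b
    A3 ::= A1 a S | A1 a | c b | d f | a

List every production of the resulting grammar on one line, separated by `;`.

S has alternatives sharing prefix 'b': factor to S → b S' with S' → d | A1.
S has alternatives sharing prefix 'a': factor to S → a S'' with S'' → f | A3.
A3 has alternatives sharing prefix 'A1 a': factor to A3 → A1 a A3' with A3' → S | ε.

S ::= d b S | c b a | b S' | a S''; A1 ::= f d | b; A3 ::= c b | d f | a | A1 a A3'; S' ::= d | A1; S'' ::= f | A3; A3' ::= S | eps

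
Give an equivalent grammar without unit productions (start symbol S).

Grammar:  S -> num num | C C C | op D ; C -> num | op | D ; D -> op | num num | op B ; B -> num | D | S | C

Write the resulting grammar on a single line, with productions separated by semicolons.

S -> num num | C C C | op D; C -> num | op | num num | op B; D -> op | num num | op B; B -> num | num num | C C C | op D | op | op B

Unit pairs: B ⇒* {C, D, S}; C ⇒* {D}.
Replace each nonterminal's rules with the union of the non-unit rules of every nonterminal it unit-derives.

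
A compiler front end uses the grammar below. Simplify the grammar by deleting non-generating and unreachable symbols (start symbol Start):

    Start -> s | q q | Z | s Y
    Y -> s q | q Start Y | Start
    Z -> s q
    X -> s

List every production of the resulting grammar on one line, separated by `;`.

Start -> s | q q | Z | s Y; Y -> s q | q Start Y | Start; Z -> s q

Generating nonterminals: {Start, X, Y, Z}.
Reachable from Start after that: {Start, Y, Z}.
Removed useless symbols: {X} and every production mentioning them.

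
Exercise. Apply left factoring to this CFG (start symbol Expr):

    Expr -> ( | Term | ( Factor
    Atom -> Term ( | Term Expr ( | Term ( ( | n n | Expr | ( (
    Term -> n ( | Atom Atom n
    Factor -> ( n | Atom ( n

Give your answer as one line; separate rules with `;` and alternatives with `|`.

Expr -> Term | ( Expr1; Atom -> n n | Expr | ( ( | Term Atom1; Term -> n ( | Atom Atom n; Factor -> ( n | Atom ( n; Expr1 -> ε | Factor; Atom1 -> Expr ( | ( Atom11; Atom11 -> ε | (

Expr has alternatives sharing prefix '(': factor to Expr → ( Expr1 with Expr1 → ε | Factor.
Atom has alternatives sharing prefix 'Term': factor to Atom → Term Atom1 with Atom1 → ( | Expr ( | ( (.
Atom1 has alternatives sharing prefix '(': factor to Atom1 → ( Atom11 with Atom11 → ε | (.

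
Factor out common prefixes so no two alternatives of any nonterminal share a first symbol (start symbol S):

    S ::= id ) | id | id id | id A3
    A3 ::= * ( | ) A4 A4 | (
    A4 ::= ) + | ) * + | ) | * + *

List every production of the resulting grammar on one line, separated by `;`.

S ::= id S'; A3 ::= * ( | ) A4 A4 | (; A4 ::= * + * | ) A4'; S' ::= ) | ε | id | A3; A4' ::= + | * + | ε

S has alternatives sharing prefix 'id': factor to S → id S' with S' → ) | ε | id | A3.
A4 has alternatives sharing prefix ')': factor to A4 → ) A4' with A4' → + | * + | ε.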